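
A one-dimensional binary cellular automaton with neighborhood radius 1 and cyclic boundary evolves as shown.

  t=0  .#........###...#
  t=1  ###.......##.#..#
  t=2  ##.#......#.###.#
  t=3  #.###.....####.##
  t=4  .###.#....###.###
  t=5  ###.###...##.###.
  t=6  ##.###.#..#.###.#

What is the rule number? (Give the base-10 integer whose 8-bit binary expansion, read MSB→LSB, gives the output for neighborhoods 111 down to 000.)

  ### -> #   bit 7 = 1  t=0,i=11
  ##. -> .   bit 6 = 0  t=0,i=12
  #.# -> #   bit 5 = 1  t=0,i=0
  #.. -> #   bit 4 = 1  t=0,i=2
  .## -> #   bit 3 = 1  t=0,i=10
  .#. -> #   bit 2 = 1  t=0,i=1
  ..# -> .   bit 1 = 0  t=0,i=9
  ... -> .   bit 0 = 0  t=0,i=3
  bits 10111100 = 188

188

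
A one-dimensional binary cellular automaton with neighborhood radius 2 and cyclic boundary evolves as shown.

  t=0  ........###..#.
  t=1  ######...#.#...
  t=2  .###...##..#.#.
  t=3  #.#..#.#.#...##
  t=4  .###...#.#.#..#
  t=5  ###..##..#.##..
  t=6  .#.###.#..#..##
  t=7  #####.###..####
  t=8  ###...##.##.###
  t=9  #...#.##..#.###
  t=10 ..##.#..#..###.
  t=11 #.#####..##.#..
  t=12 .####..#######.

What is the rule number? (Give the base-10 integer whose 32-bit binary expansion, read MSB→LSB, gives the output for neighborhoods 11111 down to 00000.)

2260462149

  #####|#  b31=1 t=1,i=2
  ####.|.  b30=0 t=1,i=4
  ###.#|.  b29=0 t=3,i=0
  ###..|.  b28=0 t=0,i=10
  ##.##|.  b27=0 t=7,i=5
  ##.#.|#  b26=1 t=3,i=1
  ##..#|#  b25=1 t=0,i=11
  ##...|.  b24=0 t=1,i=6
  #.###|#  b23=1 t=4,i=1
  #.##.|.  b22=0 t=5,i=11
  #.#.#|#  b21=1 t=3,i=7
  #.#..|#  b20=1 t=1,i=11
  #..##|#  b19=1 t=2,i=0
  #..#.|.  b18=0 t=0,i=12
  #...#|#  b17=1 t=1,i=7
  #....|#  b16=1 t=0,i=0
  .####|#  b15=1 t=1,i=1
  .###.|#  b14=1 t=0,i=9
  .##.#|#  b13=1 t=6,i=14
  .##..|.  b12=0 t=2,i=8
  .#.##|#  b11=1 t=4,i=0
  .#.#.|.  b10=0 t=1,i=10
  .#..#|#  b9=1 t=2,i=14
  .#...|.  b8=0 t=0,i=14
  ..###|.  b7=0 t=0,i=8
  ..##.|#  b6=1 t=2,i=7
  ..#.#|.  b5=0 t=1,i=9
  ..#..|.  b4=0 t=0,i=13
  ...##|.  b3=0 t=0,i=7
  ...#.|#  b2=1 t=1,i=8
  ....#|.  b1=0 t=0,i=6
  .....|#  b0=1 t=0,i=1
  bits 10000110101110111110101001000101 = 2260462149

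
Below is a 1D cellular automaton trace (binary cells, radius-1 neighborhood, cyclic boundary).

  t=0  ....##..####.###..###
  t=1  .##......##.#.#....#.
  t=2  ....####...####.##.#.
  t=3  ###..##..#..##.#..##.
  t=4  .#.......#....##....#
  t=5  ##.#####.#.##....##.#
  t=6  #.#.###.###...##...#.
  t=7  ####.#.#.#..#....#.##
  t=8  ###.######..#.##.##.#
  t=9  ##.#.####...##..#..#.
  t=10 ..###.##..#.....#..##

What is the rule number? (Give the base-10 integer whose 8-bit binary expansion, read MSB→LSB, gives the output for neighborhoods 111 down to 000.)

165

  ### -> #   bit 7 = 1  t=0,i=9
  ##. -> .   bit 6 = 0  t=0,i=5
  #.# -> #   bit 5 = 1  t=0,i=12
  #.. -> .   bit 4 = 0  t=0,i=0
  .## -> .   bit 3 = 0  t=0,i=4
  .#. -> #   bit 2 = 1  t=1,i=12
  ..# -> .   bit 1 = 0  t=0,i=3
  ... -> #   bit 0 = 1  t=0,i=1
  bits 10100101 = 165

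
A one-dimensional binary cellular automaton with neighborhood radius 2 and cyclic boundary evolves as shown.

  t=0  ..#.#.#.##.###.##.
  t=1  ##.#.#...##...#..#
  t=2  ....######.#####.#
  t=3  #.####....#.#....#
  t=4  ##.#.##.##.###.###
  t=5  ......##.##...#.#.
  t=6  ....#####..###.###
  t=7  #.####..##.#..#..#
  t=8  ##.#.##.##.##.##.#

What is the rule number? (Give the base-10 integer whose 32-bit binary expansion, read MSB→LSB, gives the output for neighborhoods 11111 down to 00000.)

  nb #####: next=.  (t=2,i=6, bit31=0)
  nb ####.: next=.  (t=2,i=8, bit30=0)
  nb ###.#: next=.  (t=0,i=13, bit29=0)
  nb ###..: next=#  (t=3,i=5, bit28=1)
  nb ##.##: next=#  (t=0,i=10, bit27=1)
  nb ##.#.: next=.  (t=1,i=2, bit26=0)
  nb ##..#: next=#  (t=6,i=9, bit25=1)
  nb ##...: next=#  (t=0,i=17, bit24=1)
  nb #.###: next=.  (t=0,i=11, bit23=0)
  nb #.##.: next=.  (t=0,i=8, bit22=0)
  nb #.#.#: next=.  (t=0,i=4, bit21=0)
  nb #.#..: next=#  (t=1,i=5, bit20=1)
  nb #..##: next=.  (t=1,i=16, bit19=0)
  nb #..#.: next=.  (t=7,i=13, bit18=0)
  nb #...#: next=#  (t=0,i=0, bit17=1)
  nb #....: next=.  (t=2,i=1, bit16=0)
  nb .####: next=#  (t=2,i=5, bit15=1)
  nb .###.: next=.  (t=0,i=12, bit14=0)
  nb .##.#: next=#  (t=0,i=9, bit13=1)
  nb .##..: next=.  (t=0,i=16, bit12=0)
  nb .#.##: next=.  (t=0,i=7, bit11=0)
  nb .#.#.: next=#  (t=0,i=3, bit10=1)
  nb .#..#: next=#  (t=1,i=15, bit9=1)
  nb .#...: next=#  (t=1,i=6, bit8=1)
  nb ..###: next=#  (t=1,i=17, bit7=1)
  nb ..##.: next=#  (t=1,i=9, bit6=1)
  nb ..#.#: next=.  (t=0,i=2, bit5=0)
  nb ..#..: next=#  (t=1,i=14, bit4=1)
  nb ...##: next=#  (t=1,i=8, bit3=1)
  nb ...#.: next=#  (t=0,i=1, bit2=1)
  nb ....#: next=#  (t=2,i=2, bit1=1)
  nb .....: next=.  (t=5,i=1, bit0=0)
  bits 00011011000100101010011111011110 = 454207454

454207454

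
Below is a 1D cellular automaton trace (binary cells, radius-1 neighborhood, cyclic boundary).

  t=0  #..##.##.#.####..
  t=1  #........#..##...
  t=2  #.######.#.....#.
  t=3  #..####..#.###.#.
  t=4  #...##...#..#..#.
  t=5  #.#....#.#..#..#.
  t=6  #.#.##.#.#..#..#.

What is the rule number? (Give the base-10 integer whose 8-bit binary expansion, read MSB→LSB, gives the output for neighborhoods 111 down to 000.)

  ###|#  b7=1 t=0,i=12
  ##.|.  b6=0 t=0,i=4
  #.#|.  b5=0 t=0,i=5
  #..|.  b4=0 t=0,i=1
  .##|.  b3=0 t=0,i=3
  .#.|#  b2=1 t=0,i=0
  ..#|.  b1=0 t=0,i=2
  ...|#  b0=1 t=1,i=2
  bits 10000101 = 133

133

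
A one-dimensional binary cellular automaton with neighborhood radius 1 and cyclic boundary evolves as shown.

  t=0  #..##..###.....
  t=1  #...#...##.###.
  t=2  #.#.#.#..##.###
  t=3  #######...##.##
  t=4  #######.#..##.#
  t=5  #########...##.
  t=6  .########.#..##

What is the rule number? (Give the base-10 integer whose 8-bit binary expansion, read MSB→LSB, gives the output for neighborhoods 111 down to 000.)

  ### -> #   bit 7 = 1  t=0,i=8
  ##. -> #   bit 6 = 1  t=0,i=4
  #.# -> #   bit 5 = 1  t=1,i=10
  #.. -> .   bit 4 = 0  t=0,i=1
  .## -> .   bit 3 = 0  t=0,i=3
  .#. -> #   bit 2 = 1  t=0,i=0
  ..# -> .   bit 1 = 0  t=0,i=2
  ... -> #   bit 0 = 1  t=0,i=11
  bits 11100101 = 229

229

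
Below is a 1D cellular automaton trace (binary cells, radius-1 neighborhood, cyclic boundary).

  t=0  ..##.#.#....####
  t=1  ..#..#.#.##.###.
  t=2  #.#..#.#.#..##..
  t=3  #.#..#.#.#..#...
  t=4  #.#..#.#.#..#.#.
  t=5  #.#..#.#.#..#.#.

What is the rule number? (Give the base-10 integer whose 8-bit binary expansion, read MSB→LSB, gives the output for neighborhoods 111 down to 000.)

  ### -> #   bit 7 = 1  t=0,i=13
  ##. -> .   bit 6 = 0  t=0,i=3
  #.# -> .   bit 5 = 0  t=0,i=4
  #.. -> .   bit 4 = 0  t=0,i=0
  .## -> #   bit 3 = 1  t=0,i=2
  .#. -> #   bit 2 = 1  t=0,i=5
  ..# -> .   bit 1 = 0  t=0,i=1
  ... -> #   bit 0 = 1  t=0,i=9
  bits 10001101 = 141

141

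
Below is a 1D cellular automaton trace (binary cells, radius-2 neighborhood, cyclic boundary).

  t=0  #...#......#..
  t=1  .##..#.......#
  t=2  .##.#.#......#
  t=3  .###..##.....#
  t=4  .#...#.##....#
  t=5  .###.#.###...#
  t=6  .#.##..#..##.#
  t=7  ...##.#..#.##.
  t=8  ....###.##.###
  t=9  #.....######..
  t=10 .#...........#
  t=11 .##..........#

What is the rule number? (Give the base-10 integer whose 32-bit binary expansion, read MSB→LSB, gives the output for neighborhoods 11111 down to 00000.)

769536288

  nb #####: next=.  (t=9,i=8, bit31=0)
  nb ####.: next=.  (t=9,i=10, bit30=0)
  nb ###.#: next=#  (t=5,i=3, bit29=1)
  nb ###..: next=.  (t=3,i=3, bit28=0)
  nb ##.##: next=#  (t=8,i=7, bit27=1)
  nb ##.#.: next=#  (t=2,i=3, bit26=1)
  nb ##..#: next=.  (t=1,i=3, bit25=0)
  nb ##...: next=#  (t=3,i=8, bit24=1)
  nb #.###: next=#  (t=3,i=1, bit23=1)
  nb #.##.: next=#  (t=1,i=1, bit22=1)
  nb #.#.#: next=.  (t=2,i=4, bit21=0)
  nb #.#..: next=#  (t=2,i=6, bit20=1)
  nb #..##: next=#  (t=3,i=5, bit19=1)
  nb #..#.: next=#  (t=0,i=13, bit18=1)
  nb #...#: next=#  (t=0,i=2, bit17=1)
  nb #....: next=.  (t=0,i=6, bit16=0)
  nb .####: next=.  (t=9,i=7, bit15=0)
  nb .###.: next=.  (t=3,i=2, bit14=0)
  nb .##.#: next=#  (t=2,i=2, bit13=1)
  nb .##..: next=#  (t=1,i=2, bit12=1)
  nb .#.##: next=.  (t=1,i=0, bit11=0)
  nb .#.#.: next=.  (t=2,i=5, bit10=0)
  nb .#..#: next=.  (t=0,i=12, bit9=0)
  nb .#...: next=#  (t=0,i=1, bit8=1)
  nb ..###: next=.  (t=8,i=4, bit7=0)
  nb ..##.: next=.  (t=3,i=6, bit6=0)
  nb ..#.#: next=#  (t=1,i=13, bit5=1)
  nb ..#..: next=.  (t=0,i=0, bit4=0)
  nb ...##: next=.  (t=7,i=2, bit3=0)
  nb ...#.: next=.  (t=0,i=3, bit2=0)
  nb ....#: next=.  (t=0,i=9, bit1=0)
  nb .....: next=.  (t=0,i=7, bit0=0)
  bits 00101101110111100011000100100000 = 769536288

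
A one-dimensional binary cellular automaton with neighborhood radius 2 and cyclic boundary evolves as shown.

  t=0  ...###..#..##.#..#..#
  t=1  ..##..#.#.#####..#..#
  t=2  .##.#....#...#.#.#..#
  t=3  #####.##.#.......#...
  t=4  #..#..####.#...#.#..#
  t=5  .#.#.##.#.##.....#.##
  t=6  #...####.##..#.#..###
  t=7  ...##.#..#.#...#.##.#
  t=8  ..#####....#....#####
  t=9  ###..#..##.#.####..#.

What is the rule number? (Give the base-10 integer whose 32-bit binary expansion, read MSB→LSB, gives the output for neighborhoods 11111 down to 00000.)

1180248282

  [31] ##### => .  t=1,i=12
  [30] ####. => #  t=1,i=13
  [29] ###.# => .  t=3,i=4
  [28] ###.. => .  t=0,i=5
  [27] ##.## => .  t=3,i=5
  [26] ##.#. => #  t=0,i=13
  [25] ##..# => #  t=0,i=6
  [24] ##... => .  t=5,i=12
  [23] #.### => .  t=1,i=10
  [22] #.##. => #  t=2,i=1
  [21] #.#.# => .  t=1,i=8
  [20] #.#.. => #  t=0,i=14
  [19] #..## => #  t=0,i=10
  [18] #..#. => .  t=0,i=7
  [17] #...# => .  t=0,i=1
  [16] #.... => #  t=2,i=6
  [15] .#### => .  t=1,i=11
  [14] .###. => .  t=0,i=4
  [13] .##.# => #  t=0,i=12
  [12] .##.. => .  t=1,i=3
  [11] .#.## => #  t=1,i=9
  [10] .#.#. => .  t=1,i=7
  [9] .#..# => .  t=0,i=9
  [8] .#... => .  t=0,i=0
  [7] ..### => #  t=0,i=3
  [6] ..##. => #  t=0,i=11
  [5] ..#.# => .  t=1,i=6
  [4] ..#.. => #  t=0,i=8
  [3] ...## => #  t=0,i=2
  [2] ...#. => .  t=2,i=8
  [1] ....# => #  t=2,i=7
  [0] ..... => .  t=3,i=12
  bits 01000110010110010010100011011010 = 1180248282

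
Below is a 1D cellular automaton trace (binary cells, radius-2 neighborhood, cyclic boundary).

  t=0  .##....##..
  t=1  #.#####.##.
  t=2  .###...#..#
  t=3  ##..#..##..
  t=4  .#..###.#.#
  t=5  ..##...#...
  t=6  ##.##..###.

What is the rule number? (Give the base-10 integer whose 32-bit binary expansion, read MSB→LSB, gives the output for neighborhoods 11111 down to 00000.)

227121946

  [31] ##### => .  t=1,i=4
  [30] ####. => .  t=1,i=5
  [29] ###.# => .  t=1,i=6
  [28] ###.. => .  t=2,i=3
  [27] ##.## => #  t=1,i=7
  [26] ##.#. => #  t=1,i=10
  [25] ##..# => .  t=3,i=2
  [24] ##... => #  t=0,i=3
  [23] #.### => #  t=1,i=2
  [22] #.##. => .  t=1,i=8
  [21] #.#.# => .  t=1,i=0
  [20] #.#.. => .  t=4,i=1
  [19] #..## => #  t=3,i=6
  [18] #..#. => .  t=2,i=9
  [17] #...# => .  t=0,i=10
  [16] #.... => #  t=0,i=4
  [15] .#### => #  t=1,i=3
  [14] .###. => .  t=2,i=2
  [13] .##.# => .  t=1,i=9
  [12] .##.. => #  t=0,i=2
  [11] .#.## => #  t=1,i=1
  [10] .#.#. => .  t=4,i=0
  [9] .#..# => #  t=2,i=8
  [8] .#... => #  t=5,i=8
  [7] ..### => .  t=4,i=4
  [6] ..##. => .  t=0,i=1
  [5] ..#.# => .  t=2,i=10
  [4] ..#.. => #  t=2,i=7
  [3] ...## => #  t=0,i=0
  [2] ...#. => .  t=2,i=6
  [1] ....# => #  t=0,i=5
  [0] ..... => .  t=5,i=10
  bits 00001101100010011001101100011010 = 227121946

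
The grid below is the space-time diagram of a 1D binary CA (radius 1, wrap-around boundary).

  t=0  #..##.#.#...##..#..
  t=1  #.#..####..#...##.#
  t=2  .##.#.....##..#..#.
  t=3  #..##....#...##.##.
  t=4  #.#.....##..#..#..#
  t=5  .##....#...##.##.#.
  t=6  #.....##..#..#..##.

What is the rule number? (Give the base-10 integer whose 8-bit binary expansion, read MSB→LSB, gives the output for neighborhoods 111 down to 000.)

38

  [7] ### => .  t=1,i=6
  [6] ##. => .  t=0,i=4
  [5] #.# => #  t=0,i=5
  [4] #.. => .  t=0,i=1
  [3] .## => .  t=0,i=3
  [2] .#. => #  t=0,i=0
  [1] ..# => #  t=0,i=2
  [0] ... => .  t=0,i=10
  bits 00100110 = 38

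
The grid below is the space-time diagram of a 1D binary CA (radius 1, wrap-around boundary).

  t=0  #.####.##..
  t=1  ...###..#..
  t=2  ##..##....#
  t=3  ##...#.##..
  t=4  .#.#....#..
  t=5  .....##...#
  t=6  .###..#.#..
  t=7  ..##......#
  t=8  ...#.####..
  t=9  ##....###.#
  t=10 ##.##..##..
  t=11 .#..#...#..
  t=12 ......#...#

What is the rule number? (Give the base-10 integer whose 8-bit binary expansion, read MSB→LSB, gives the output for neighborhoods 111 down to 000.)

  ### -> #   bit 7 = 1  t=0,i=3
  ##. -> #   bit 6 = 1  t=0,i=5
  #.# -> .   bit 5 = 0  t=0,i=1
  #.. -> .   bit 4 = 0  t=0,i=9
  .## -> .   bit 3 = 0  t=0,i=2
  .#. -> .   bit 2 = 0  t=0,i=0
  ..# -> .   bit 1 = 0  t=0,i=10
  ... -> #   bit 0 = 1  t=1,i=0
  bits 11000001 = 193

193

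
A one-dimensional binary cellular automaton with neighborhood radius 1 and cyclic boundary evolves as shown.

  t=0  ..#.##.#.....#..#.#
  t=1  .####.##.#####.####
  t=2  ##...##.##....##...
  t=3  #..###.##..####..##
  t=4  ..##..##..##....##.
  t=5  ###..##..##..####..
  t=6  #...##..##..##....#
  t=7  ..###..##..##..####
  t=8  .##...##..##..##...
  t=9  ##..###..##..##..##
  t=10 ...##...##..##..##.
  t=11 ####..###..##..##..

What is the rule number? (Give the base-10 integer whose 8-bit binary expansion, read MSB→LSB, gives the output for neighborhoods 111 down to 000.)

  nb ###: next=.  (t=1,i=2, bit7=0)
  nb ##.: next=.  (t=0,i=5, bit6=0)
  nb #.#: next=#  (t=0,i=3, bit5=1)
  nb #..: next=.  (t=0,i=0, bit4=0)
  nb .##: next=#  (t=0,i=4, bit3=1)
  nb .#.: next=#  (t=0,i=2, bit2=1)
  nb ..#: next=#  (t=0,i=1, bit1=1)
  nb ...: next=#  (t=0,i=9, bit0=1)
  bits 00101111 = 47

47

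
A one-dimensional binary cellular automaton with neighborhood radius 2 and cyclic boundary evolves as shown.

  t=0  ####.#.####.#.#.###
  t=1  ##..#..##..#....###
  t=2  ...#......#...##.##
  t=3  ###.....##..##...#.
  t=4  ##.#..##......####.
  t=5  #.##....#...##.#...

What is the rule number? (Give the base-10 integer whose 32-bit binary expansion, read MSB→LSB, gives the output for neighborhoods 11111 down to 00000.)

  [31] ##### => #  t=0,i=0
  [30] ####. => .  t=0,i=2
  [29] ###.# => .  t=0,i=3
  [28] ###.. => .  t=1,i=1
  [27] ##.## => .  t=2,i=16
  [26] ##.#. => #  t=0,i=4
  [25] ##..# => .  t=1,i=2
  [24] ##... => #  t=2,i=0
  [23] #.### => #  t=0,i=7
  [22] #.##. => #  t=2,i=17
  [21] #.#.# => .  t=0,i=5
  [20] #.#.. => #  t=4,i=3
  [19] #..## => .  t=1,i=6
  [18] #..#. => #  t=1,i=3
  [17] #...# => #  t=2,i=1
  [16] #.... => .  t=1,i=13
  [15] .#### => #  t=0,i=8
  [14] .###. => #  t=3,i=1
  [13] .##.# => .  t=2,i=15
  [12] .##.. => .  t=1,i=8
  [11] .#.## => .  t=0,i=6
  [10] .#.#. => .  t=0,i=13
  [9] .#..# => .  t=1,i=5
  [8] .#... => .  t=1,i=12
  [7] ..### => .  t=1,i=16
  [6] ..##. => .  t=1,i=7
  [5] ..#.# => #  t=3,i=17
  [4] ..#.. => .  t=1,i=4
  [3] ...## => #  t=1,i=15
  [2] ...#. => #  t=2,i=2
  [1] ....# => #  t=1,i=14
  [0] ..... => .  t=2,i=6
  bits 10000101110101101100000000101110 = 2245443630

2245443630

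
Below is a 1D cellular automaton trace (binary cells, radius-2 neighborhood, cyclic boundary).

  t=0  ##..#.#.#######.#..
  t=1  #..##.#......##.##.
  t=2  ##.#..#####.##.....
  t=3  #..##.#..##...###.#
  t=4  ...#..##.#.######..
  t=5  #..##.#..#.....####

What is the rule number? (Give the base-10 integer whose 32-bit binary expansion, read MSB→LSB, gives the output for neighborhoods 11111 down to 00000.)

1899447289

  #####|.  b31=0 t=0,i=10
  ####.|#  b30=1 t=0,i=13
  ###.#|#  b29=1 t=0,i=14
  ###..|#  b28=1 t=4,i=16
  ##.##|.  b27=0 t=1,i=15
  ##.#.|.  b26=0 t=0,i=15
  ##..#|.  b25=0 t=0,i=2
  ##...|#  b24=1 t=2,i=14
  #.###|.  b23=0 t=0,i=8
  #.##.|.  b22=0 t=1,i=16
  #.#.#|#  b21=1 t=0,i=6
  #.#..|#  b20=1 t=0,i=16
  #..##|.  b19=0 t=0,i=18
  #..#.|#  b18=1 t=0,i=3
  #...#|#  b17=1 t=3,i=12
  #....|#  b16=1 t=1,i=8
  .####|.  b15=0 t=0,i=9
  .###.|#  b14=1 t=3,i=15
  .##.#|.  b13=0 t=1,i=4
  .##..|.  b12=0 t=0,i=1
  .#.##|.  b11=0 t=0,i=7
  .#.#.|.  b10=0 t=0,i=5
  .#..#|#  b9=1 t=0,i=17
  .#...|#  b8=1 t=1,i=7
  ..###|#  b7=1 t=2,i=6
  ..##.|#  b6=1 t=0,i=0
  ..#.#|#  b5=1 t=0,i=4
  ..#..|#  b4=1 t=4,i=3
  ...##|#  b3=1 t=1,i=12
  ...#.|.  b2=0 t=4,i=2
  ....#|.  b1=0 t=1,i=11
  .....|#  b0=1 t=1,i=9
  bits 01110001001101110100001111111001 = 1899447289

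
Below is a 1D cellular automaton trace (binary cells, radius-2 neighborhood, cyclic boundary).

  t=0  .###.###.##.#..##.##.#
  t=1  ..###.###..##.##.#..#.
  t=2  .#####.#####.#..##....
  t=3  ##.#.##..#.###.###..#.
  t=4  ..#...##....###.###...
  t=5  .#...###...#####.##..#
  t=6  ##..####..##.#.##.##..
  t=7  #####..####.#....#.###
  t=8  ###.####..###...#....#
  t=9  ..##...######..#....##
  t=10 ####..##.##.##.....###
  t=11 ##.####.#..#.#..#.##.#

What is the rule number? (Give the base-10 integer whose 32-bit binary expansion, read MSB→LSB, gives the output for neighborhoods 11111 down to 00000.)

  nb #####: next=#  (t=2,i=3, bit31=1)
  nb ####.: next=.  (t=2,i=4, bit30=0)
  nb ###.#: next=#  (t=0,i=3, bit29=1)
  nb ###..: next=#  (t=1,i=8, bit28=1)
  nb ##.##: next=#  (t=0,i=4, bit27=1)
  nb ##.#.: next=#  (t=0,i=11, bit26=1)
  nb ##..#: next=#  (t=1,i=9, bit25=1)
  nb ##...: next=.  (t=2,i=18, bit24=0)
  nb #.###: next=.  (t=0,i=1, bit23=0)
  nb #.##.: next=.  (t=0,i=9, bit22=0)
  nb #.#.#: next=.  (t=0,i=21, bit21=0)
  nb #.#..: next=#  (t=0,i=12, bit20=1)
  nb #..##: next=#  (t=0,i=14, bit19=1)
  nb #..#.: next=.  (t=1,i=19, bit18=0)
  nb #...#: next=.  (t=1,i=0, bit17=0)
  nb #....: next=.  (t=2,i=19, bit16=0)
  nb .####: next=.  (t=2,i=2, bit15=0)
  nb .###.: next=#  (t=0,i=2, bit14=1)
  nb .##.#: next=.  (t=0,i=10, bit13=0)
  nb .##..: next=#  (t=2,i=17, bit12=1)
  nb .#.##: next=.  (t=0,i=0, bit11=0)
  nb .#.#.: next=#  (t=5,i=0, bit10=1)
  nb .#..#: next=.  (t=0,i=13, bit9=0)
  nb .#...: next=.  (t=1,i=21, bit8=0)
  nb ..###: next=#  (t=1,i=2, bit7=1)
  nb ..##.: next=#  (t=0,i=15, bit6=1)
  nb ..#.#: next=.  (t=3,i=9, bit5=0)
  nb ..#..: next=.  (t=1,i=20, bit4=0)
  nb ...##: next=#  (t=1,i=1, bit3=1)
  nb ...#.: next=#  (t=4,i=1, bit2=1)
  nb ....#: next=.  (t=2,i=21, bit1=0)
  nb .....: next=#  (t=2,i=20, bit0=1)
  bits 10111110000110000101010011001101 = 3189265613

3189265613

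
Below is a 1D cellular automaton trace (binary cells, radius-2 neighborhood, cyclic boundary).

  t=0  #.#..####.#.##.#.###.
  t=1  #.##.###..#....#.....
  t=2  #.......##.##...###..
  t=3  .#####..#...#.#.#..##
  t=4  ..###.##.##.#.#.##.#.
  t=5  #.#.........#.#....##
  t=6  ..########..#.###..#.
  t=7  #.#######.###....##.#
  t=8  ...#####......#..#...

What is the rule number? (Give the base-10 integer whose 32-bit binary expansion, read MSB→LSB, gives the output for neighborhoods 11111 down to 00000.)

3258422241

  [31] ##### => #  t=3,i=3
  [30] ####. => #  t=0,i=7
  [29] ###.# => .  t=0,i=8
  [28] ###.. => .  t=1,i=7
  [27] ##.## => .  t=1,i=4
  [26] ##.#. => .  t=0,i=9
  [25] ##..# => #  t=1,i=8
  [24] ##... => .  t=2,i=13
  [23] #.### => .  t=0,i=17
  [22] #.##. => .  t=0,i=12
  [21] #.#.# => #  t=0,i=0
  [20] #.#.. => #  t=0,i=2
  [19] #..## => .  t=0,i=4
  [18] #..#. => #  t=1,i=9
  [17] #...# => #  t=2,i=14
  [16] #.... => #  t=1,i=12
  [15] .#### => #  t=0,i=6
  [14] .###. => .  t=0,i=18
  [13] .##.# => .  t=0,i=13
  [12] .##.. => #  t=2,i=12
  [11] .#.## => .  t=0,i=11
  [10] .#.#. => .  t=0,i=1
  [9] .#..# => #  t=0,i=3
  [8] .#... => #  t=1,i=11
  [7] ..### => #  t=0,i=5
  [6] ..##. => #  t=2,i=8
  [5] ..#.# => #  t=1,i=0
  [4] ..#.. => .  t=1,i=10
  [3] ...## => .  t=2,i=7
  [2] ...#. => .  t=1,i=14
  [1] ....# => .  t=1,i=13
  [0] ..... => #  t=1,i=18
  bits 11000010001101111001001111100001 = 3258422241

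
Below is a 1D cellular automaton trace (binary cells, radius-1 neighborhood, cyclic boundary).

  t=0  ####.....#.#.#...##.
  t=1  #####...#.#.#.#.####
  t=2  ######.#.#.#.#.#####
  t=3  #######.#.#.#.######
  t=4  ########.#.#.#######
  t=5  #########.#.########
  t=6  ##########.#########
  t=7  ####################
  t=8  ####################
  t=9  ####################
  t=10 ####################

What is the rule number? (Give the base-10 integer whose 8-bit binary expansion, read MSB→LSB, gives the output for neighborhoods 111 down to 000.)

  ###|#  b7=1 t=0,i=1
  ##.|#  b6=1 t=0,i=3
  #.#|#  b5=1 t=0,i=10
  #..|#  b4=1 t=0,i=4
  .##|#  b3=1 t=0,i=0
  .#.|.  b2=0 t=0,i=9
  ..#|#  b1=1 t=0,i=8
  ...|.  b0=0 t=0,i=5
  bits 11111010 = 250

250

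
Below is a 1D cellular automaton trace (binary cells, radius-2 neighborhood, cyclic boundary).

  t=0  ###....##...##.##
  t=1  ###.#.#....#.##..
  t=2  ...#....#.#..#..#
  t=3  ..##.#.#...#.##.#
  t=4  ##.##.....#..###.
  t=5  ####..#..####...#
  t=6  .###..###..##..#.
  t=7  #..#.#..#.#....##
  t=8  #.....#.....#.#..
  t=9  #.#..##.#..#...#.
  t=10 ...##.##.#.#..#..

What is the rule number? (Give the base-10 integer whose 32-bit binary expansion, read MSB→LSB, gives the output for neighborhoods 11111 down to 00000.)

3695780380

  [31] ##### => #  t=0,i=0
  [30] ####. => #  t=0,i=1
  [29] ###.# => .  t=1,i=2
  [28] ###.. => #  t=0,i=2
  [27] ##.## => #  t=0,i=14
  [26] ##.#. => #  t=1,i=3
  [25] ##..# => .  t=1,i=15
  [24] ##... => .  t=0,i=3
  [23] #.### => .  t=0,i=15
  [22] #.##. => #  t=1,i=13
  [21] #.#.# => .  t=1,i=4
  [20] #.#.. => .  t=1,i=6
  [19] #..## => #  t=1,i=16
  [18] #..#. => .  t=2,i=12
  [17] #...# => .  t=0,i=10
  [16] #.... => #  t=0,i=4
  [15] .#### => .  t=0,i=16
  [14] .###. => .  t=1,i=1
  [13] .##.# => #  t=0,i=13
  [12] .##.. => .  t=0,i=8
  [11] .#.## => .  t=1,i=12
  [10] .#.#. => .  t=1,i=5
  [9] .#..# => #  t=2,i=11
  [8] .#... => .  t=1,i=7
  [7] ..### => .  t=1,i=0
  [6] ..##. => .  t=0,i=7
  [5] ..#.# => .  t=1,i=11
  [4] ..#.. => #  t=2,i=3
  [3] ...## => #  t=0,i=6
  [2] ...#. => #  t=1,i=10
  [1] ....# => .  t=0,i=5
  [0] ..... => .  t=4,i=7
  bits 11011100010010010010001000011100 = 3695780380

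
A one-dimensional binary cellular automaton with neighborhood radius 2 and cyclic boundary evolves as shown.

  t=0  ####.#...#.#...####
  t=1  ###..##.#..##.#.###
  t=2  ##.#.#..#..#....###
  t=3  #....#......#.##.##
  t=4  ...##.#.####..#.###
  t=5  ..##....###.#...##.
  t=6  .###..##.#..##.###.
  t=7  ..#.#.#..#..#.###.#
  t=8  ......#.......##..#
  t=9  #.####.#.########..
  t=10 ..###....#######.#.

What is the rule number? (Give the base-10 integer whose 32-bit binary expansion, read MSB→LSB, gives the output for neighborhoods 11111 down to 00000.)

  #####|#  b31=1 t=0,i=0
  ####.|#  b30=1 t=0,i=2
  ###.#|.  b29=0 t=0,i=3
  ###..|.  b28=0 t=1,i=2
  ##.##|#  b27=1 t=3,i=16
  ##.#.|.  b26=0 t=0,i=4
  ##..#|#  b25=1 t=1,i=3
  ##...|.  b24=0 t=3,i=1
  #.###|#  b23=1 t=1,i=16
  #.##.|#  b22=1 t=3,i=14
  #.#.#|.  b21=0 t=1,i=14
  #.#..|#  b20=1 t=0,i=5
  #..##|.  b19=0 t=1,i=4
  #..#.|.  b18=0 t=2,i=7
  #...#|.  b17=0 t=0,i=7
  #....|.  b16=0 t=2,i=13
  .####|#  b15=1 t=0,i=16
  .###.|#  b14=1 t=3,i=18
  .##.#|.  b13=0 t=1,i=6
  .##..|#  b12=1 t=5,i=3
  .#.##|.  b11=0 t=1,i=15
  .#.#.|.  b10=0 t=0,i=10
  .#..#|.  b9=0 t=1,i=9
  .#...|#  b8=1 t=0,i=6
  ..###|.  b7=0 t=0,i=15
  ..##.|#  b6=1 t=1,i=5
  ..#.#|.  b5=0 t=0,i=9
  ..#..|.  b4=0 t=2,i=8
  ...##|#  b3=1 t=0,i=14
  ...#.|#  b2=1 t=0,i=8
  ....#|#  b1=1 t=2,i=14
  .....|#  b0=1 t=3,i=8
  bits 11001010110100001101000101001111 = 3402682703

3402682703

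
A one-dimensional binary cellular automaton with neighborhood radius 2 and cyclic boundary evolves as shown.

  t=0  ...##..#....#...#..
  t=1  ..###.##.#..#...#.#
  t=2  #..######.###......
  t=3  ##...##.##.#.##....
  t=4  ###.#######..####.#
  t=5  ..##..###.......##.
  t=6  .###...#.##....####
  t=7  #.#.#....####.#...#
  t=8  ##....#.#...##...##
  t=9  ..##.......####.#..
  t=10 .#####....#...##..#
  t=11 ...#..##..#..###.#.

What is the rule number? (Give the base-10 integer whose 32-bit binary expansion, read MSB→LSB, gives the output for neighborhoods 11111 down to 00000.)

  ##### -> #   bit 31 = 1  t=2,i=5
  ####. -> .   bit 30 = 0  t=2,i=7
  ###.# -> #   bit 29 = 1  t=1,i=4
  ###.. -> .   bit 28 = 0  t=2,i=12
  ##.## -> #   bit 27 = 1  t=1,i=5
  ##.#. -> #   bit 26 = 1  t=1,i=8
  ##..# -> .   bit 25 = 0  t=0,i=5
  ##... -> #   bit 24 = 1  t=2,i=13
  #.### -> .   bit 23 = 0  t=2,i=10
  #.##. -> #   bit 22 = 1  t=1,i=6
  #.#.# -> .   bit 21 = 0  t=3,i=11
  #.#.. -> .   bit 20 = 0  t=1,i=9
  #..## -> .   bit 19 = 0  t=1,i=1
  #..#. -> #   bit 18 = 1  t=0,i=6
  #...# -> .   bit 17 = 0  t=0,i=14
  #.... -> #   bit 16 = 1  t=0,i=9
  .#### -> .   bit 15 = 0  t=2,i=4
  .###. -> #   bit 14 = 1  t=1,i=3
  .##.# -> #   bit 13 = 1  t=1,i=7
  .##.. -> #   bit 12 = 1  t=0,i=4
  .#.## -> .   bit 11 = 0  t=3,i=12
  .#.#. -> .   bit 10 = 0  t=1,i=17
  .#..# -> #   bit 9 = 1  t=1,i=0
  .#... -> .   bit 8 = 0  t=0,i=8
  ..### -> .   bit 7 = 0  t=1,i=2
  ..##. -> #   bit 6 = 1  t=0,i=3
  ..#.# -> .   bit 5 = 0  t=1,i=16
  ..#.. -> #   bit 4 = 1  t=0,i=7
  ...## -> #   bit 3 = 1  t=0,i=2
  ...#. -> .   bit 2 = 0  t=0,i=11
  ....# -> .   bit 1 = 0  t=0,i=1
  ..... -> .   bit 0 = 0  t=0,i=0
  bits 10101101010001010111001001011000 = 2907009624

2907009624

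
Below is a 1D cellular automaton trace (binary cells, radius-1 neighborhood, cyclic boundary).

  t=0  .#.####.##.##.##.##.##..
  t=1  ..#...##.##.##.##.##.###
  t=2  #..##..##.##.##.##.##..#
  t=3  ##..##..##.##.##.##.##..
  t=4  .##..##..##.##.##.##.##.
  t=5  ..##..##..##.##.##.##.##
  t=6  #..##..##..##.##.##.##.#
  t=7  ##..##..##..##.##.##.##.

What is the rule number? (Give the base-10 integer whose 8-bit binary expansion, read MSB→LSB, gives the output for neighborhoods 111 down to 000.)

  nb ###: next=.  (t=0,i=4, bit7=0)
  nb ##.: next=#  (t=0,i=6, bit6=1)
  nb #.#: next=#  (t=0,i=2, bit5=1)
  nb #..: next=#  (t=0,i=22, bit4=1)
  nb .##: next=.  (t=0,i=3, bit3=0)
  nb .#.: next=.  (t=0,i=1, bit2=0)
  nb ..#: next=.  (t=0,i=0, bit1=0)
  nb ...: next=#  (t=0,i=23, bit0=1)
  bits 01110001 = 113

113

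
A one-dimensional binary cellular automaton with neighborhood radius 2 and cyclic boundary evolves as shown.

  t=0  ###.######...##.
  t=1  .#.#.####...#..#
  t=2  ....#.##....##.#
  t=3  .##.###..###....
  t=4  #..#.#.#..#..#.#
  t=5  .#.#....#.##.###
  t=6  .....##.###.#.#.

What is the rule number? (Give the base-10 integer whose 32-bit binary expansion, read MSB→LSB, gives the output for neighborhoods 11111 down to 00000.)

3393309242

  nb #####: next=#  (t=0,i=6, bit31=1)
  nb ####.: next=#  (t=0,i=8, bit30=1)
  nb ###.#: next=.  (t=0,i=2, bit29=0)
  nb ###..: next=.  (t=0,i=9, bit28=0)
  nb ##.##: next=#  (t=0,i=3, bit27=1)
  nb ##.#.: next=.  (t=2,i=14, bit26=0)
  nb ##..#: next=#  (t=3,i=7, bit25=1)
  nb ##...: next=.  (t=0,i=10, bit24=0)
  nb #.###: next=.  (t=0,i=0, bit23=0)
  nb #.##.: next=#  (t=2,i=6, bit22=1)
  nb #.#.#: next=.  (t=1,i=1, bit21=0)
  nb #.#..: next=.  (t=2,i=15, bit20=0)
  nb #..##: next=.  (t=3,i=8, bit19=0)
  nb #..#.: next=.  (t=1,i=14, bit18=0)
  nb #...#: next=.  (t=0,i=11, bit17=0)
  nb #....: next=#  (t=2,i=1, bit16=1)
  nb .####: next=#  (t=0,i=5, bit15=1)
  nb .###.: next=#  (t=0,i=1, bit14=1)
  nb .##.#: next=.  (t=0,i=14, bit13=0)
  nb .##..: next=.  (t=2,i=7, bit12=0)
  nb .#.##: next=#  (t=1,i=4, bit11=1)
  nb .#.#.: next=.  (t=1,i=0, bit10=0)
  nb .#..#: next=#  (t=1,i=13, bit9=1)
  nb .#...: next=.  (t=2,i=0, bit8=0)
  nb ..###: next=.  (t=3,i=9, bit7=0)
  nb ..##.: next=.  (t=0,i=13, bit6=0)
  nb ..#.#: next=#  (t=1,i=15, bit5=1)
  nb ..#..: next=#  (t=1,i=12, bit4=1)
  nb ...##: next=#  (t=0,i=12, bit3=1)
  nb ...#.: next=.  (t=1,i=11, bit2=0)
  nb ....#: next=#  (t=2,i=2, bit1=1)
  nb .....: next=.  (t=3,i=14, bit0=0)
  bits 11001010010000011100101000111010 = 3393309242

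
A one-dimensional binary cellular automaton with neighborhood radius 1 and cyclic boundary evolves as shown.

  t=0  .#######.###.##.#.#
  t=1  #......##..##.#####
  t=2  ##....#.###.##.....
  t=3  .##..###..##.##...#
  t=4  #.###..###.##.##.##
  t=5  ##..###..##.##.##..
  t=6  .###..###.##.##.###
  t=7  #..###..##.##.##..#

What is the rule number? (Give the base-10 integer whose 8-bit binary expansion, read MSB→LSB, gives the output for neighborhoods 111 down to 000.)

118

  ### -> .   bit 7 = 0  t=0,i=2
  ##. -> #   bit 6 = 1  t=0,i=7
  #.# -> #   bit 5 = 1  t=0,i=0
  #.. -> #   bit 4 = 1  t=1,i=1
  .## -> .   bit 3 = 0  t=0,i=1
  .#. -> #   bit 2 = 1  t=0,i=16
  ..# -> #   bit 1 = 1  t=1,i=6
  ... -> .   bit 0 = 0  t=1,i=2
  bits 01110110 = 118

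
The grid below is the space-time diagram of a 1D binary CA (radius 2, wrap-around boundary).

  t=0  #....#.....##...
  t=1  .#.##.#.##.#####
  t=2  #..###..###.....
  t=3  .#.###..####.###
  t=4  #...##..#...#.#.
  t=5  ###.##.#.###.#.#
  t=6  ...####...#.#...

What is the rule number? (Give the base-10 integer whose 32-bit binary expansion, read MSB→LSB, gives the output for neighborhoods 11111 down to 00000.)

492206023

  #####|.  b31=0 t=1,i=13
  ####.|.  b30=0 t=1,i=14
  ###.#|.  b29=0 t=1,i=15
  ###..|#  b28=1 t=2,i=5
  ##.##|#  b27=1 t=1,i=10
  ##.#.|#  b26=1 t=1,i=0
  ##..#|.  b25=0 t=2,i=6
  ##...|#  b24=1 t=0,i=13
  #.###|.  b23=0 t=1,i=11
  #.##.|#  b22=1 t=1,i=3
  #.#.#|.  b21=0 t=1,i=1
  #.#..|#  b20=1 t=4,i=0
  #..##|.  b19=0 t=2,i=2
  #..#.|#  b18=1 t=4,i=7
  #...#|#  b17=1 t=0,i=14
  #....|.  b16=0 t=0,i=2
  .####|.  b15=0 t=1,i=12
  .###.|#  b14=1 t=2,i=4
  .##.#|#  b13=1 t=1,i=4
  .##..|#  b12=1 t=0,i=12
  .#.##|.  b11=0 t=1,i=2
  .#.#.|#  b10=1 t=4,i=13
  .#..#|#  b9=1 t=2,i=1
  .#...|#  b8=1 t=0,i=1
  ..###|#  b7=1 t=2,i=3
  ..##.|#  b6=1 t=0,i=11
  ..#.#|.  b5=0 t=4,i=12
  ..#..|.  b4=0 t=0,i=0
  ...##|.  b3=0 t=0,i=10
  ...#.|#  b2=1 t=0,i=4
  ....#|#  b1=1 t=0,i=3
  .....|#  b0=1 t=0,i=8
  bits 00011101010101100111011111000111 = 492206023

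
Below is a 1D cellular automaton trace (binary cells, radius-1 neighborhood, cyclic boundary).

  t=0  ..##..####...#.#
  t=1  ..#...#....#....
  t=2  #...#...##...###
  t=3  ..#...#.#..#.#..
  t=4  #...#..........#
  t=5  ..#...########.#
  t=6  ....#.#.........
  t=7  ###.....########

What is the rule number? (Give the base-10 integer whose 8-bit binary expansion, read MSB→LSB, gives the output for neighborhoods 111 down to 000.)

  nb ###: next=.  (t=0,i=7, bit7=0)
  nb ##.: next=.  (t=0,i=3, bit6=0)
  nb #.#: next=.  (t=0,i=14, bit5=0)
  nb #..: next=.  (t=0,i=0, bit4=0)
  nb .##: next=#  (t=0,i=2, bit3=1)
  nb .#.: next=.  (t=0,i=13, bit2=0)
  nb ..#: next=.  (t=0,i=1, bit1=0)
  nb ...: next=#  (t=0,i=11, bit0=1)
  bits 00001001 = 9

9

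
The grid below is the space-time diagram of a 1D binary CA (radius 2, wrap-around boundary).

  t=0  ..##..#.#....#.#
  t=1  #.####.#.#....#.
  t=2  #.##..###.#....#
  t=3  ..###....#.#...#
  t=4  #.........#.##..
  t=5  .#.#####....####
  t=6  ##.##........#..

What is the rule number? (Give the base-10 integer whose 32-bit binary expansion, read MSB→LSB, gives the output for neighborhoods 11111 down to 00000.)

  [31] ##### => .  t=5,i=5
  [30] ####. => .  t=1,i=4
  [29] ###.# => .  t=1,i=5
  [28] ###.. => .  t=3,i=4
  [27] ##.## => .  t=2,i=1
  [26] ##.#. => #  t=1,i=6
  [25] ##..# => #  t=0,i=4
  [24] ##... => .  t=3,i=5
  [23] #.### => #  t=1,i=2
  [22] #.##. => #  t=2,i=2
  [21] #.#.# => #  t=1,i=0
  [20] #.#.. => .  t=0,i=8
  [19] #..## => .  t=0,i=1
  [18] #..#. => #  t=0,i=5
  [17] #...# => #  t=3,i=13
  [16] #.... => .  t=0,i=10
  [15] .#### => #  t=1,i=3
  [14] .###. => .  t=2,i=7
  [13] .##.# => .  t=2,i=0
  [12] .##.. => #  t=0,i=3
  [11] .#.## => .  t=1,i=1
  [10] .#.#. => #  t=0,i=7
  [9] .#..# => #  t=0,i=0
  [8] .#... => #  t=0,i=9
  [7] ..### => .  t=2,i=6
  [6] ..##. => #  t=0,i=2
  [5] ..#.# => .  t=0,i=6
  [4] ..#.. => .  t=3,i=15
  [3] ...## => .  t=2,i=14
  [2] ...#. => .  t=0,i=12
  [1] ....# => .  t=0,i=11
  [0] ..... => #  t=4,i=3
  bits 00000110111001101001011101000001 = 115775297

115775297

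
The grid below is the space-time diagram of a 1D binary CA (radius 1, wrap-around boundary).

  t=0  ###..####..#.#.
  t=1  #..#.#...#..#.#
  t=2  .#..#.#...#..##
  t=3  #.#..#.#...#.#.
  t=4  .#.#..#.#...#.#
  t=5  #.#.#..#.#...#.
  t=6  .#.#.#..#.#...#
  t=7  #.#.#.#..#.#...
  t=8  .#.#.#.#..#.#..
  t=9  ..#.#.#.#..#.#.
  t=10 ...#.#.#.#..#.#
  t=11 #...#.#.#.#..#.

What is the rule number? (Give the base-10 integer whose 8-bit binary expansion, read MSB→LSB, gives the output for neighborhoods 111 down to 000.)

  nb ###: next=.  (t=0,i=1, bit7=0)
  nb ##.: next=.  (t=0,i=2, bit6=0)
  nb #.#: next=#  (t=0,i=12, bit5=1)
  nb #..: next=#  (t=0,i=3, bit4=1)
  nb .##: next=#  (t=0,i=0, bit3=1)
  nb .#.: next=.  (t=0,i=11, bit2=0)
  nb ..#: next=.  (t=0,i=4, bit1=0)
  nb ...: next=.  (t=1,i=7, bit0=0)
  bits 00111000 = 56

56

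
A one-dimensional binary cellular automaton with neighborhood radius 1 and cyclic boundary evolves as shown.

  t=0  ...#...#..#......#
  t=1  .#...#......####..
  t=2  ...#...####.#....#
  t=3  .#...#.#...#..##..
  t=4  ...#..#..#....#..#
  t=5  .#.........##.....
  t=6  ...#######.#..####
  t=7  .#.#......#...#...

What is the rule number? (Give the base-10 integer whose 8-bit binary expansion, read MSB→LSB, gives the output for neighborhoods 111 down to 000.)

41

  ###|.  b7=0 t=1,i=13
  ##.|.  b6=0 t=1,i=15
  #.#|#  b5=1 t=2,i=11
  #..|.  b4=0 t=0,i=0
  .##|#  b3=1 t=1,i=12
  .#.|.  b2=0 t=0,i=3
  ..#|.  b1=0 t=0,i=2
  ...|#  b0=1 t=0,i=1
  bits 00101001 = 41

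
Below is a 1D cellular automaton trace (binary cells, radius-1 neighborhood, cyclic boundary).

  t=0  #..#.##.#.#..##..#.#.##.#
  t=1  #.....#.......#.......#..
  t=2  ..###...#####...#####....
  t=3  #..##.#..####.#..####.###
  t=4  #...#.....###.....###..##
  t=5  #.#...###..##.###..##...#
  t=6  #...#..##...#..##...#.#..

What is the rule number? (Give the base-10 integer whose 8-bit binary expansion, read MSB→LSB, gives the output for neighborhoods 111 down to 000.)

  [7] ### => #  t=2,i=3
  [6] ##. => #  t=0,i=0
  [5] #.# => .  t=0,i=4
  [4] #.. => .  t=0,i=1
  [3] .## => .  t=0,i=5
  [2] .#. => .  t=0,i=3
  [1] ..# => .  t=0,i=2
  [0] ... => #  t=1,i=2
  bits 11000001 = 193

193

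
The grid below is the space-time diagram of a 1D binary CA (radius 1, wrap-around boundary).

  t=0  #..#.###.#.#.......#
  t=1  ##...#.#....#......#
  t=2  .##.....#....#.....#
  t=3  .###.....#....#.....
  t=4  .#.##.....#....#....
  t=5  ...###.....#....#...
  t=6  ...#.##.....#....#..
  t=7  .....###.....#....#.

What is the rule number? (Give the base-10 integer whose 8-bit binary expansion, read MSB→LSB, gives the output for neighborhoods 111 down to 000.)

88

  ### -> .   bit 7 = 0  t=0,i=6
  ##. -> #   bit 6 = 1  t=0,i=0
  #.# -> .   bit 5 = 0  t=0,i=4
  #.. -> #   bit 4 = 1  t=0,i=1
  .## -> #   bit 3 = 1  t=0,i=5
  .#. -> .   bit 2 = 0  t=0,i=3
  ..# -> .   bit 1 = 0  t=0,i=2
  ... -> .   bit 0 = 0  t=0,i=13
  bits 01011000 = 88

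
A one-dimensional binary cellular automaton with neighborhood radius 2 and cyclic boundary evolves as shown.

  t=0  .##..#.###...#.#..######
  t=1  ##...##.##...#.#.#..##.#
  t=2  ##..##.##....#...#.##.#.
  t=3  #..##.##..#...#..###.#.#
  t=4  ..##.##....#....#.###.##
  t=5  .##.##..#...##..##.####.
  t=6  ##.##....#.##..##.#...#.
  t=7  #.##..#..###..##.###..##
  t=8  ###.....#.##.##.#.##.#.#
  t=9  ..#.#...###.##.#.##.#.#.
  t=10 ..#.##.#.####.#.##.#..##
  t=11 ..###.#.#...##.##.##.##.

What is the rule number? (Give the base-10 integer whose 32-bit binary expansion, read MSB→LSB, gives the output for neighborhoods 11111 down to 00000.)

  #####|#  b31=1 t=0,i=20
  ####.|.  b30=0 t=0,i=22
  ###.#|#  b29=1 t=0,i=23
  ###..|#  b28=1 t=0,i=9
  ##.##|#  b27=1 t=0,i=0
  ##.#.|#  b26=1 t=2,i=21
  ##..#|.  b25=0 t=0,i=3
  ##...|.  b24=0 t=0,i=10
  #.###|.  b23=0 t=0,i=7
  #.##.|#  b22=1 t=0,i=1
  #.#.#|.  b21=0 t=1,i=15
  #.#..|#  b20=1 t=0,i=15
  #..##|#  b19=1 t=0,i=17
  #..#.|.  b18=0 t=0,i=4
  #...#|.  b17=0 t=0,i=11
  #....|#  b16=1 t=2,i=10
  .####|.  b15=0 t=0,i=19
  .###.|#  b14=1 t=0,i=8
  .##.#|.  b13=0 t=1,i=6
  .##..|.  b12=0 t=0,i=2
  .#.##|#  b11=1 t=0,i=6
  .#.#.|.  b10=0 t=0,i=14
  .#..#|.  b9=0 t=0,i=16
  .#...|#  b8=1 t=2,i=14
  ..###|.  b7=0 t=0,i=18
  ..##.|#  b6=1 t=1,i=5
  ..#.#|#  b5=1 t=0,i=5
  ..#..|.  b4=0 t=2,i=13
  ...##|#  b3=1 t=1,i=4
  ...#.|.  b2=0 t=0,i=12
  ....#|.  b1=0 t=2,i=11
  .....|.  b0=0 t=8,i=5
  bits 10111100010110010100100101101000 = 3159968104

3159968104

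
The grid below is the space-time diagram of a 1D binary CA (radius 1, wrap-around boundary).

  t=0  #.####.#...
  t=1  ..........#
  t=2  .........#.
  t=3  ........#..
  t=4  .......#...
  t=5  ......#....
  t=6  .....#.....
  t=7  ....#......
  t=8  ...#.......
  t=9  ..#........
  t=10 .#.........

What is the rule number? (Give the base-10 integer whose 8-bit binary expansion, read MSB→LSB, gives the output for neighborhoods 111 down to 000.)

  ###|.  b7=0 t=0,i=3
  ##.|.  b6=0 t=0,i=5
  #.#|.  b5=0 t=0,i=1
  #..|.  b4=0 t=0,i=8
  .##|.  b3=0 t=0,i=2
  .#.|.  b2=0 t=0,i=0
  ..#|#  b1=1 t=0,i=10
  ...|.  b0=0 t=0,i=9
  bits 00000010 = 2

2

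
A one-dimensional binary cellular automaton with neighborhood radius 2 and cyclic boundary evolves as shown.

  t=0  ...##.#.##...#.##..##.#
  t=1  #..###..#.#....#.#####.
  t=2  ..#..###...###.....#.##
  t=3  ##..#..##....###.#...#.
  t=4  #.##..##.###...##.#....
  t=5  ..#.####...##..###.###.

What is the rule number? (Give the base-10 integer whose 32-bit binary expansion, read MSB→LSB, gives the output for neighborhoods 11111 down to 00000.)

3075285314

  [31] ##### => #  t=1,i=19
  [30] ####. => .  t=1,i=20
  [29] ###.# => #  t=1,i=21
  [28] ###.. => #  t=1,i=5
  [27] ##.## => .  t=4,i=8
  [26] ##.#. => #  t=0,i=5
  [25] ##..# => #  t=0,i=17
  [24] ##... => #  t=0,i=10
  [23] #.### => .  t=1,i=17
  [22] #.##. => #  t=0,i=8
  [21] #.#.# => .  t=0,i=6
  [20] #.#.. => .  t=0,i=22
  [19] #..## => #  t=0,i=18
  [18] #..#. => #  t=1,i=7
  [17] #...# => .  t=0,i=1
  [16] #.... => #  t=1,i=12
  [15] .#### => .  t=1,i=18
  [14] .###. => .  t=1,i=4
  [13] .##.# => #  t=0,i=4
  [12] .##.. => .  t=0,i=9
  [11] .#.## => .  t=0,i=7
  [10] .#.#. => .  t=1,i=9
  [9] .#..# => .  t=1,i=1
  [8] .#... => #  t=0,i=0
  [7] ..### => .  t=1,i=3
  [6] ..##. => #  t=0,i=3
  [5] ..#.# => .  t=0,i=13
  [4] ..#.. => .  t=2,i=2
  [3] ...## => .  t=0,i=2
  [2] ...#. => .  t=0,i=12
  [1] ....# => #  t=1,i=13
  [0] ..... => .  t=2,i=16
  bits 10110111010011010010000101000010 = 3075285314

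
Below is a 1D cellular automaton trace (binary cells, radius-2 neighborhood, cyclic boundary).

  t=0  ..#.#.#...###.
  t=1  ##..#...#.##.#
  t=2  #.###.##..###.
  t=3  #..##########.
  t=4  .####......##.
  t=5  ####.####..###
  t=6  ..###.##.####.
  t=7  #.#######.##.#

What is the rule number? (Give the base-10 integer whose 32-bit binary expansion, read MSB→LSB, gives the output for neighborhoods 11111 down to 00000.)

1802498773

  #####|.  b31=0 t=3,i=5
  ####.|#  b30=1 t=3,i=11
  ###.#|#  b29=1 t=2,i=4
  ###..|.  b28=0 t=0,i=12
  ##.##|#  b27=1 t=1,i=12
  ##.#.|.  b26=0 t=2,i=13
  ##..#|#  b25=1 t=1,i=2
  ##...|#  b24=1 t=0,i=13
  #.###|.  b23=0 t=1,i=13
  #.##.|#  b22=1 t=1,i=10
  #.#.#|#  b21=1 t=0,i=4
  #.#..|.  b20=0 t=0,i=6
  #..##|#  b19=1 t=2,i=9
  #..#.|#  b18=1 t=1,i=3
  #...#|#  b17=1 t=0,i=0
  #....|#  b16=1 t=4,i=6
  .####|#  b15=1 t=3,i=4
  .###.|#  b14=1 t=0,i=11
  .##.#|#  b13=1 t=1,i=11
  .##..|#  b12=1 t=2,i=7
  .#.##|.  b11=0 t=1,i=9
  .#.#.|.  b10=0 t=0,i=3
  .#..#|#  b9=1 t=3,i=1
  .#...|.  b8=0 t=0,i=7
  ..###|#  b7=1 t=0,i=10
  ..##.|#  b6=1 t=4,i=11
  ..#.#|.  b5=0 t=0,i=2
  ..#..|#  b4=1 t=1,i=4
  ...##|.  b3=0 t=0,i=9
  ...#.|#  b2=1 t=0,i=1
  ....#|.  b1=0 t=4,i=9
  .....|#  b0=1 t=4,i=7
  bits 01101011011011111111001011010101 = 1802498773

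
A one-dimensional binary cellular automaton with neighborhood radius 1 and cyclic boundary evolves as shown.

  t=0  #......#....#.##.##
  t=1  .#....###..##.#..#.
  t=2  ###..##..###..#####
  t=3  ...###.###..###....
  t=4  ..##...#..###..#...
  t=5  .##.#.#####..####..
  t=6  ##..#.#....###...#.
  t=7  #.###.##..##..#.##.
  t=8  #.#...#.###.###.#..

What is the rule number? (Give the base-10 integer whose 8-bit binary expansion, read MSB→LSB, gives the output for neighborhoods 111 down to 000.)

  [7] ### => .  t=0,i=18
  [6] ##. => .  t=0,i=0
  [5] #.# => .  t=0,i=13
  [4] #.. => #  t=0,i=1
  [3] .## => #  t=0,i=14
  [2] .#. => #  t=0,i=7
  [1] ..# => #  t=0,i=6
  [0] ... => .  t=0,i=2
  bits 00011110 = 30

30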